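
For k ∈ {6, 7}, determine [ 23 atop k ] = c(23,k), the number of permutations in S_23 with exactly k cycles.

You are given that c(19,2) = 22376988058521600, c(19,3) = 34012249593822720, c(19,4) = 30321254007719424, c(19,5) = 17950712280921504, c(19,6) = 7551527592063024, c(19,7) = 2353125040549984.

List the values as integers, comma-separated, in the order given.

2021687376910682741568, 720308216440924653696

i=20: T(20,3)=22376988058521600+19·34012249593822720=668609730341153280 | T(20,4)=34012249593822720+19·30321254007719424=610116075740491776 | T(20,5)=30321254007719424+19·17950712280921504=371384787345228000 | T(20,6)=17950712280921504+19·7551527592063024=161429736530118960 | T(20,7)=7551527592063024+19·2353125040549984=52260903362512720
i=21: T(21,4)=668609730341153280+20·610116075740491776=12870931245150988800 | T(21,5)=610116075740491776+20·371384787345228000=8037811822645051776 | T(21,6)=371384787345228000+20·161429736530118960=3599979517947607200 | T(21,7)=161429736530118960+20·52260903362512720=1206647803780373360
i=22: T(22,5)=12870931245150988800+21·8037811822645051776=181664979520697076096 | T(22,6)=8037811822645051776+21·3599979517947607200=83637381699544802976 | T(22,7)=3599979517947607200+21·1206647803780373360=28939583397335447760
i=23: T(23,6)=181664979520697076096+22·83637381699544802976=2021687376910682741568 | T(23,7)=83637381699544802976+22·28939583397335447760=720308216440924653696
Read c(23,6) = 2021687376910682741568, c(23,7) = 720308216440924653696.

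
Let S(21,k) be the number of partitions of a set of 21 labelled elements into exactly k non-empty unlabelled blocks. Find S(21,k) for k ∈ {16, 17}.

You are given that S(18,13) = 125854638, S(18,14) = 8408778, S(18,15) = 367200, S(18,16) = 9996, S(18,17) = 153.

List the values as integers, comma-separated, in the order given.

r19: T_19,14=14×8408778+125854638=243577530; T_19,15=15×367200+8408778=13916778; T_19,16=16×9996+367200=527136; T_19,17=17×153+9996=12597
r20: T_20,15=15×13916778+243577530=452329200; T_20,16=16×527136+13916778=22350954; T_20,17=17×12597+527136=741285
r21: T_21,16=16×22350954+452329200=809944464; T_21,17=17×741285+22350954=34952799
Read S(21,16) = 809944464, S(21,17) = 34952799.

809944464, 34952799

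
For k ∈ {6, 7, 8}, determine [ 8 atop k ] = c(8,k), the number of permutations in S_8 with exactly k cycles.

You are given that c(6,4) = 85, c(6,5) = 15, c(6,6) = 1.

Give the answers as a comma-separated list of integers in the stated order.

r7: T_7,5=6×15+85=175; T_7,6=6×1+15=21; T_7,7=6×0+1=1
r8: T_8,6=7×21+175=322; T_8,7=7×1+21=28; T_8,8=7×0+1=1
Read c(8,6) = 322, c(8,7) = 28, c(8,8) = 1.

322, 28, 1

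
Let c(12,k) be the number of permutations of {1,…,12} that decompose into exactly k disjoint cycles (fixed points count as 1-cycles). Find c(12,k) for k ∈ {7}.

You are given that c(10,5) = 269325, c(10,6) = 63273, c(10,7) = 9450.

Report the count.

2637558

row 11: T[11][6]=10·63273+269325=902055  T[11][7]=10·9450+63273=157773
row 12: T[12][7]=11·157773+902055=2637558
Read c(12,7) = 2637558.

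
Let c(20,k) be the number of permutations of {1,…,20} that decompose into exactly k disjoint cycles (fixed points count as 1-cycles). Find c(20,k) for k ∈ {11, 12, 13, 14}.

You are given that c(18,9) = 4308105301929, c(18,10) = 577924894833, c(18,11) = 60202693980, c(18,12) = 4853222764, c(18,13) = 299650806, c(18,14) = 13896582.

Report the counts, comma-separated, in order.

r19: T_19,10=18×577924894833+4308105301929=14710753408923; T_19,11=18×60202693980+577924894833=1661573386473; T_19,12=18×4853222764+60202693980=147560703732; T_19,13=18×299650806+4853222764=10246937272; T_19,14=18×13896582+299650806=549789282
r20: T_20,11=19×1661573386473+14710753408923=46280647751910; T_20,12=19×147560703732+1661573386473=4465226757381; T_20,13=19×10246937272+147560703732=342252511900; T_20,14=19×549789282+10246937272=20692933630
Read c(20,11) = 46280647751910, c(20,12) = 4465226757381, c(20,13) = 342252511900, c(20,14) = 20692933630.

46280647751910, 4465226757381, 342252511900, 20692933630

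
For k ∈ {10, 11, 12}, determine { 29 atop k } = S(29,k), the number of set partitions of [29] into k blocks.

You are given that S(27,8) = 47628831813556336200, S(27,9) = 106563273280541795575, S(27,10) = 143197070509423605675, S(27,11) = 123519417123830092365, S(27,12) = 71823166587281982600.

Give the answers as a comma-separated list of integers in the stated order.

[28] T[28,9]:9*106563273280541795575+47628831813556336200=1006698291338432496375 · T[28,10]:10*143197070509423605675+106563273280541795575=1538533978374777852325 · T[28,11]:11*123519417123830092365+143197070509423605675=1501910658871554621690 · T[28,12]:12*71823166587281982600+123519417123830092365=985397416171213883565
[29] T[29,10]:10*1538533978374777852325+1006698291338432496375=16392038075086211019625 · T[29,11]:11*1501910658871554621690+1538533978374777852325=18059551225961878690915 · T[29,12]:12*985397416171213883565+1501910658871554621690=13326679652926121224470
Read S(29,10) = 16392038075086211019625, S(29,11) = 18059551225961878690915, S(29,12) = 13326679652926121224470.

16392038075086211019625, 18059551225961878690915, 13326679652926121224470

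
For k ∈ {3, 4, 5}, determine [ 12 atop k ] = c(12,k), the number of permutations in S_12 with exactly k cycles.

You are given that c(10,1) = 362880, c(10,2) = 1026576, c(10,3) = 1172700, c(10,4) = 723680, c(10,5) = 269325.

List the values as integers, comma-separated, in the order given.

150917976, 105258076, 45995730

r11: T_11,2=10×1026576+362880=10628640; T_11,3=10×1172700+1026576=12753576; T_11,4=10×723680+1172700=8409500; T_11,5=10×269325+723680=3416930
r12: T_12,3=11×12753576+10628640=150917976; T_12,4=11×8409500+12753576=105258076; T_12,5=11×3416930+8409500=45995730
Read c(12,3) = 150917976, c(12,4) = 105258076, c(12,5) = 45995730.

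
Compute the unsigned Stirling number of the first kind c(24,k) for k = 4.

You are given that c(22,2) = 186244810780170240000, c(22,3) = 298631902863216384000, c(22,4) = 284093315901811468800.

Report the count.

[23] T[23,3]:22*298631902863216384000+186244810780170240000=6756146673770930688000 · T[23,4]:22*284093315901811468800+298631902863216384000=6548684852703068697600
[24] T[24,4]:23*6548684852703068697600+6756146673770930688000=157375898285941510732800
Read c(24,4) = 157375898285941510732800.

157375898285941510732800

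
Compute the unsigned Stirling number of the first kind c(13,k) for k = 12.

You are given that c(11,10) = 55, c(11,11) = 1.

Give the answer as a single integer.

78

r12: T_12,11=11×1+55=66; T_12,12=11×0+1=1
r13: T_13,12=12×1+66=78
Read c(13,12) = 78.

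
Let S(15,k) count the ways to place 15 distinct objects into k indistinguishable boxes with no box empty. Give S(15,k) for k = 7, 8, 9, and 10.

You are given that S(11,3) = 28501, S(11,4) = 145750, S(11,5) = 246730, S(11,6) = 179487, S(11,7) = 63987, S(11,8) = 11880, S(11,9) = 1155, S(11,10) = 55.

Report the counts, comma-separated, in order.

i=12: T(12,4)=28501+4·145750=611501 | T(12,5)=145750+5·246730=1379400 | T(12,6)=246730+6·179487=1323652 | T(12,7)=179487+7·63987=627396 | T(12,8)=63987+8·11880=159027 | T(12,9)=11880+9·1155=22275 | T(12,10)=1155+10·55=1705
i=13: T(13,5)=611501+5·1379400=7508501 | T(13,6)=1379400+6·1323652=9321312 | T(13,7)=1323652+7·627396=5715424 | T(13,8)=627396+8·159027=1899612 | T(13,9)=159027+9·22275=359502 | T(13,10)=22275+10·1705=39325
i=14: T(14,6)=7508501+6·9321312=63436373 | T(14,7)=9321312+7·5715424=49329280 | T(14,8)=5715424+8·1899612=20912320 | T(14,9)=1899612+9·359502=5135130 | T(14,10)=359502+10·39325=752752
i=15: T(15,7)=63436373+7·49329280=408741333 | T(15,8)=49329280+8·20912320=216627840 | T(15,9)=20912320+9·5135130=67128490 | T(15,10)=5135130+10·752752=12662650
Read S(15,7) = 408741333, S(15,8) = 216627840, S(15,9) = 67128490, S(15,10) = 12662650.

408741333, 216627840, 67128490, 12662650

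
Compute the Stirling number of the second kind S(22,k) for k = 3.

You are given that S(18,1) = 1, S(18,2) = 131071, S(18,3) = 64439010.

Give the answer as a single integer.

i=19: T(19,1)=0+1·1=1 | T(19,2)=1+2·131071=262143 | T(19,3)=131071+3·64439010=193448101
i=20: T(20,1)=0+1·1=1 | T(20,2)=1+2·262143=524287 | T(20,3)=262143+3·193448101=580606446
i=21: T(21,2)=1+2·524287=1048575 | T(21,3)=524287+3·580606446=1742343625
i=22: T(22,3)=1048575+3·1742343625=5228079450
Read S(22,3) = 5228079450.

5228079450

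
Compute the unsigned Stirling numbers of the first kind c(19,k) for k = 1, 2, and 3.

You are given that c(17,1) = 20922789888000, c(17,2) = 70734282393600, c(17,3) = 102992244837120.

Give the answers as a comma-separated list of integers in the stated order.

6402373705728000, 22376988058521600, 34012249593822720

r18: T_18,1=17×20922789888000+0=355687428096000; T_18,2=17×70734282393600+20922789888000=1223405590579200; T_18,3=17×102992244837120+70734282393600=1821602444624640
r19: T_19,1=18×355687428096000+0=6402373705728000; T_19,2=18×1223405590579200+355687428096000=22376988058521600; T_19,3=18×1821602444624640+1223405590579200=34012249593822720
Read c(19,1) = 6402373705728000, c(19,2) = 22376988058521600, c(19,3) = 34012249593822720.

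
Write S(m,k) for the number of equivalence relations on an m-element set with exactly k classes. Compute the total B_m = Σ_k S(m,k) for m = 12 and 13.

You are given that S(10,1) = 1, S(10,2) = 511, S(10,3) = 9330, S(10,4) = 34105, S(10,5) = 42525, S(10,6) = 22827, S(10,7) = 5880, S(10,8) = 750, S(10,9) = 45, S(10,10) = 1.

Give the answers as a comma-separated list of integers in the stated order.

4213597, 27644437

r11: T_11,1=1×1+0=1; T_11,2=2×511+1=1023; T_11,3=3×9330+511=28501; T_11,4=4×34105+9330=145750; T_11,5=5×42525+34105=246730; T_11,6=6×22827+42525=179487; T_11,7=7×5880+22827=63987; T_11,8=8×750+5880=11880; T_11,9=9×45+750=1155; T_11,10=10×1+45=55; T_11,11=11×0+1=1
r12: T_12,1=1×1+0=1; T_12,2=2×1023+1=2047; T_12,3=3×28501+1023=86526; T_12,4=4×145750+28501=611501; T_12,5=5×246730+145750=1379400; T_12,6=6×179487+246730=1323652; T_12,7=7×63987+179487=627396; T_12,8=8×11880+63987=159027; T_12,9=9×1155+11880=22275; T_12,10=10×55+1155=1705; T_12,11=11×1+55=66; T_12,12=12×0+1=1
r13: T_13,1=1×1+0=1; T_13,2=2×2047+1=4095; T_13,3=3×86526+2047=261625; T_13,4=4×611501+86526=2532530; T_13,5=5×1379400+611501=7508501; T_13,6=6×1323652+1379400=9321312; T_13,7=7×627396+1323652=5715424; T_13,8=8×159027+627396=1899612; T_13,9=9×22275+159027=359502; T_13,10=10×1705+22275=39325; T_13,11=11×66+1705=2431; T_13,12=12×1+66=78; T_13,13=13×0+1=1
B_12 = ΣS(12,k) = 1+2047+86526+611501+1379400+1323652+627396+159027+22275+1705+66+1 = 4213597
B_13 = ΣS(13,k) = 1+4095+261625+2532530+7508501+9321312+5715424+1899612+359502+39325+2431+78+1 = 27644437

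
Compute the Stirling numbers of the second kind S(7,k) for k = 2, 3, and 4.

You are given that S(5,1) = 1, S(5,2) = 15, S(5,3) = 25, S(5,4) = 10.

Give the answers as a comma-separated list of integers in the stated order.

63, 301, 350

[6] T[6,1]:1*1+0=1 · T[6,2]:2*15+1=31 · T[6,3]:3*25+15=90 · T[6,4]:4*10+25=65
[7] T[7,2]:2*31+1=63 · T[7,3]:3*90+31=301 · T[7,4]:4*65+90=350
Read S(7,2) = 63, S(7,3) = 301, S(7,4) = 350.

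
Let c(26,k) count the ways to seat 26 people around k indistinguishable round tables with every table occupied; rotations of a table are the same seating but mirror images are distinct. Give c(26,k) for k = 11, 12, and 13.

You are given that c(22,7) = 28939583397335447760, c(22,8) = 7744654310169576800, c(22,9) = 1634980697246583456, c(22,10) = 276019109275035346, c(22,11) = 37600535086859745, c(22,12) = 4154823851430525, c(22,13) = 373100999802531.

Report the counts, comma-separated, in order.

i=23: T(23,8)=28939583397335447760+22·7744654310169576800=199321978221066137360 | T(23,9)=7744654310169576800+22·1634980697246583456=43714229649594412832 | T(23,10)=1634980697246583456+22·276019109275035346=7707401101297361068 | T(23,11)=276019109275035346+22·37600535086859745=1103230881185949736 | T(23,12)=37600535086859745+22·4154823851430525=129006659818331295 | T(23,13)=4154823851430525+22·373100999802531=12363045847086207
i=24: T(24,9)=199321978221066137360+23·43714229649594412832=1204749260161737632496 | T(24,10)=43714229649594412832+23·7707401101297361068=220984454979433717396 | T(24,11)=7707401101297361068+23·1103230881185949736=33081711368574204996 | T(24,12)=1103230881185949736+23·129006659818331295=4070384057007569521 | T(24,13)=129006659818331295+23·12363045847086207=413356714301314056
i=25: T(25,10)=1204749260161737632496+24·220984454979433717396=6508376179668146850000 | T(25,11)=220984454979433717396+24·33081711368574204996=1014945527825214637300 | T(25,12)=33081711368574204996+24·4070384057007569521=130770928736755873500 | T(25,13)=4070384057007569521+24·413356714301314056=13990945200239106865
i=26: T(26,11)=6508376179668146850000+25·1014945527825214637300=31882014375298512782500 | T(26,12)=1014945527825214637300+25·130770928736755873500=4284218746244111474800 | T(26,13)=130770928736755873500+25·13990945200239106865=480544558742733545125
Read c(26,11) = 31882014375298512782500, c(26,12) = 4284218746244111474800, c(26,13) = 480544558742733545125.

31882014375298512782500, 4284218746244111474800, 480544558742733545125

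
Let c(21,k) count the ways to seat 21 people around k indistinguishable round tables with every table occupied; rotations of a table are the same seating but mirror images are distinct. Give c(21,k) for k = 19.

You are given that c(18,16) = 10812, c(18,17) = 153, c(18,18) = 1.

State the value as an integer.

20615

row 19: T[19][17]=18·153+10812=13566  T[19][18]=18·1+153=171  T[19][19]=18·0+1=1
row 20: T[20][18]=19·171+13566=16815  T[20][19]=19·1+171=190
row 21: T[21][19]=20·190+16815=20615
Read c(21,19) = 20615.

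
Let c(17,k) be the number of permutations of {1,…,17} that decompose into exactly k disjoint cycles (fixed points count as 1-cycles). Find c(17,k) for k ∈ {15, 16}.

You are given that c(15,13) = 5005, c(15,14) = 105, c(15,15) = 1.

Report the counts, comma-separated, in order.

8500, 136

[16] T[16,14]:15*105+5005=6580 · T[16,15]:15*1+105=120 · T[16,16]:15*0+1=1
[17] T[17,15]:16*120+6580=8500 · T[17,16]:16*1+120=136
Read c(17,15) = 8500, c(17,16) = 136.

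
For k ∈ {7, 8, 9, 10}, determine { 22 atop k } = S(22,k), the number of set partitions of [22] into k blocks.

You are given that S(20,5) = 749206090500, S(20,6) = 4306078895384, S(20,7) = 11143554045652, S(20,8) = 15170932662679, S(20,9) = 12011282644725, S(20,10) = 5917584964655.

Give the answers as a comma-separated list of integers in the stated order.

@21  (21,6):4306078895384·6+749206090500→26585679462804, (21,7):11143554045652·7+4306078895384→82310957214948, (21,8):15170932662679·8+11143554045652→132511015347084, (21,9):12011282644725·9+15170932662679→123272476465204, (21,10):5917584964655·10+12011282644725→71187132291275
@22  (22,7):82310957214948·7+26585679462804→602762379967440, (22,8):132511015347084·8+82310957214948→1142399079991620, (22,9):123272476465204·9+132511015347084→1241963303533920, (22,10):71187132291275·10+123272476465204→835143799377954
Read S(22,7) = 602762379967440, S(22,8) = 1142399079991620, S(22,9) = 1241963303533920, S(22,10) = 835143799377954.

602762379967440, 1142399079991620, 1241963303533920, 835143799377954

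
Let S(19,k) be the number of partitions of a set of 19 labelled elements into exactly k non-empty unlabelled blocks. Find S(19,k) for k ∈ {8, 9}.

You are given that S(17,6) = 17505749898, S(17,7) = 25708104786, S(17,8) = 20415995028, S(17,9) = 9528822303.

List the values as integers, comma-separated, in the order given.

i=18: T(18,7)=17505749898+7·25708104786=197462483400 | T(18,8)=25708104786+8·20415995028=189036065010 | T(18,9)=20415995028+9·9528822303=106175395755
i=19: T(19,8)=197462483400+8·189036065010=1709751003480 | T(19,9)=189036065010+9·106175395755=1144614626805
Read S(19,8) = 1709751003480, S(19,9) = 1144614626805.

1709751003480, 1144614626805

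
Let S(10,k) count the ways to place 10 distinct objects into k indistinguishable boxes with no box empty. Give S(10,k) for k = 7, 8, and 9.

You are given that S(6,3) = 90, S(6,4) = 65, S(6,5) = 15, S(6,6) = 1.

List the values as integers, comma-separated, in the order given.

[7] T[7,4]:4*65+90=350 · T[7,5]:5*15+65=140 · T[7,6]:6*1+15=21 · T[7,7]:7*0+1=1
[8] T[8,5]:5*140+350=1050 · T[8,6]:6*21+140=266 · T[8,7]:7*1+21=28 · T[8,8]:8*0+1=1
[9] T[9,6]:6*266+1050=2646 · T[9,7]:7*28+266=462 · T[9,8]:8*1+28=36 · T[9,9]:9*0+1=1
[10] T[10,7]:7*462+2646=5880 · T[10,8]:8*36+462=750 · T[10,9]:9*1+36=45
Read S(10,7) = 5880, S(10,8) = 750, S(10,9) = 45.

5880, 750, 45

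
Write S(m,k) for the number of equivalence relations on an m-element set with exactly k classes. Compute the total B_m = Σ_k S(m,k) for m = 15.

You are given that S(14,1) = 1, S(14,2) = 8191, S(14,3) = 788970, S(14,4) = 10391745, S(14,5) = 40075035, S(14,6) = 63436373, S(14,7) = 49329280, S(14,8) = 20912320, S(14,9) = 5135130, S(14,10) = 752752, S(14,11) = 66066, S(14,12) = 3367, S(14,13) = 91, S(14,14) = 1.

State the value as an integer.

i=15: T(15,1)=0+1·1=1 | T(15,2)=1+2·8191=16383 | T(15,3)=8191+3·788970=2375101 | T(15,4)=788970+4·10391745=42355950 | T(15,5)=10391745+5·40075035=210766920 | T(15,6)=40075035+6·63436373=420693273 | T(15,7)=63436373+7·49329280=408741333 | T(15,8)=49329280+8·20912320=216627840 | T(15,9)=20912320+9·5135130=67128490 | T(15,10)=5135130+10·752752=12662650 | T(15,11)=752752+11·66066=1479478 | T(15,12)=66066+12·3367=106470 | T(15,13)=3367+13·91=4550 | T(15,14)=91+14·1=105 | T(15,15)=1+15·0=1
B_15 = ΣS(15,k) = 1+16383+2375101+42355950+210766920+420693273+408741333+216627840+67128490+12662650+1479478+106470+4550+105+1 = 1382958545

1382958545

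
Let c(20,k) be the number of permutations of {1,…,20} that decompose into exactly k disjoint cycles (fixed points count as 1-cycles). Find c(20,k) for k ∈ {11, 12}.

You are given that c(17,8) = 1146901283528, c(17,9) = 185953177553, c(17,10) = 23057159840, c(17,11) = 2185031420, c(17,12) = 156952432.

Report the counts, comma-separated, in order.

row 18: T[18][9]=17·185953177553+1146901283528=4308105301929  T[18][10]=17·23057159840+185953177553=577924894833  T[18][11]=17·2185031420+23057159840=60202693980  T[18][12]=17·156952432+2185031420=4853222764
row 19: T[19][10]=18·577924894833+4308105301929=14710753408923  T[19][11]=18·60202693980+577924894833=1661573386473  T[19][12]=18·4853222764+60202693980=147560703732
row 20: T[20][11]=19·1661573386473+14710753408923=46280647751910  T[20][12]=19·147560703732+1661573386473=4465226757381
Read c(20,11) = 46280647751910, c(20,12) = 4465226757381.

46280647751910, 4465226757381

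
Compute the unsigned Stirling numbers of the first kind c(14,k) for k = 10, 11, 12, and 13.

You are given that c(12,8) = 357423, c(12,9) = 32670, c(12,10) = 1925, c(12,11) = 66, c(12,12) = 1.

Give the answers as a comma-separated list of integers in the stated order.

i=13: T(13,9)=357423+12·32670=749463 | T(13,10)=32670+12·1925=55770 | T(13,11)=1925+12·66=2717 | T(13,12)=66+12·1=78 | T(13,13)=1+12·0=1
i=14: T(14,10)=749463+13·55770=1474473 | T(14,11)=55770+13·2717=91091 | T(14,12)=2717+13·78=3731 | T(14,13)=78+13·1=91
Read c(14,10) = 1474473, c(14,11) = 91091, c(14,12) = 3731, c(14,13) = 91.

1474473, 91091, 3731, 91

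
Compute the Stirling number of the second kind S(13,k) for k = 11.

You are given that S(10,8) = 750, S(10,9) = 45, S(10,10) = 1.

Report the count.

2431

i=11: T(11,9)=750+9·45=1155 | T(11,10)=45+10·1=55 | T(11,11)=1+11·0=1
i=12: T(12,10)=1155+10·55=1705 | T(12,11)=55+11·1=66
i=13: T(13,11)=1705+11·66=2431
Read S(13,11) = 2431.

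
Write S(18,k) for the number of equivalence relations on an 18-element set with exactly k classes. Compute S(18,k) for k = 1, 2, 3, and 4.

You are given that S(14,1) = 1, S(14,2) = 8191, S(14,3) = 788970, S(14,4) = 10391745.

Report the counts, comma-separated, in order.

r15: T_15,1=1×1+0=1; T_15,2=2×8191+1=16383; T_15,3=3×788970+8191=2375101; T_15,4=4×10391745+788970=42355950
r16: T_16,1=1×1+0=1; T_16,2=2×16383+1=32767; T_16,3=3×2375101+16383=7141686; T_16,4=4×42355950+2375101=171798901
r17: T_17,1=1×1+0=1; T_17,2=2×32767+1=65535; T_17,3=3×7141686+32767=21457825; T_17,4=4×171798901+7141686=694337290
r18: T_18,1=1×1+0=1; T_18,2=2×65535+1=131071; T_18,3=3×21457825+65535=64439010; T_18,4=4×694337290+21457825=2798806985
Read S(18,1) = 1, S(18,2) = 131071, S(18,3) = 64439010, S(18,4) = 2798806985.

1, 131071, 64439010, 2798806985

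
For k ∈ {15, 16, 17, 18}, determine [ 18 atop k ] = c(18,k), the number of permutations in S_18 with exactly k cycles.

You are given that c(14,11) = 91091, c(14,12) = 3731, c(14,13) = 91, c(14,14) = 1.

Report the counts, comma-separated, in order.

468180, 10812, 153, 1

row 15: T[15][12]=14·3731+91091=143325  T[15][13]=14·91+3731=5005  T[15][14]=14·1+91=105  T[15][15]=14·0+1=1
row 16: T[16][13]=15·5005+143325=218400  T[16][14]=15·105+5005=6580  T[16][15]=15·1+105=120  T[16][16]=15·0+1=1
row 17: T[17][14]=16·6580+218400=323680  T[17][15]=16·120+6580=8500  T[17][16]=16·1+120=136  T[17][17]=16·0+1=1
row 18: T[18][15]=17·8500+323680=468180  T[18][16]=17·136+8500=10812  T[18][17]=17·1+136=153  T[18][18]=17·0+1=1
Read c(18,15) = 468180, c(18,16) = 10812, c(18,17) = 153, c(18,18) = 1.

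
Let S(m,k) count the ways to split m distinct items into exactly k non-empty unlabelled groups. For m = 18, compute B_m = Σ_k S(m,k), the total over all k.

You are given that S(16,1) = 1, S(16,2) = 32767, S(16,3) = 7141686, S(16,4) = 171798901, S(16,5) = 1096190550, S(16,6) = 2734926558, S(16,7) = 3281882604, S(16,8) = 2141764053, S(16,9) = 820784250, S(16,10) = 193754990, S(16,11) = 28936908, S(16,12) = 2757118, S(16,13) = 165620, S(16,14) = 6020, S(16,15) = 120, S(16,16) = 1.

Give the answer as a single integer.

682076806159

row 17: T[17][1]=1·1+0=1  T[17][2]=2·32767+1=65535  T[17][3]=3·7141686+32767=21457825  T[17][4]=4·171798901+7141686=694337290  T[17][5]=5·1096190550+171798901=5652751651  T[17][6]=6·2734926558+1096190550=17505749898  T[17][7]=7·3281882604+2734926558=25708104786  T[17][8]=8·2141764053+3281882604=20415995028  T[17][9]=9·820784250+2141764053=9528822303  T[17][10]=10·193754990+820784250=2758334150  T[17][11]=11·28936908+193754990=512060978  T[17][12]=12·2757118+28936908=62022324  T[17][13]=13·165620+2757118=4910178  T[17][14]=14·6020+165620=249900  T[17][15]=15·120+6020=7820  T[17][16]=16·1+120=136  T[17][17]=17·0+1=1
row 18: T[18][1]=1·1+0=1  T[18][2]=2·65535+1=131071  T[18][3]=3·21457825+65535=64439010  T[18][4]=4·694337290+21457825=2798806985  T[18][5]=5·5652751651+694337290=28958095545  T[18][6]=6·17505749898+5652751651=110687251039  T[18][7]=7·25708104786+17505749898=197462483400  T[18][8]=8·20415995028+25708104786=189036065010  T[18][9]=9·9528822303+20415995028=106175395755  T[18][10]=10·2758334150+9528822303=37112163803  T[18][11]=11·512060978+2758334150=8391004908  T[18][12]=12·62022324+512060978=1256328866  T[18][13]=13·4910178+62022324=125854638  T[18][14]=14·249900+4910178=8408778  T[18][15]=15·7820+249900=367200  T[18][16]=16·136+7820=9996  T[18][17]=17·1+136=153  T[18][18]=18·0+1=1
B_18 = ΣS(18,k) = 1+131071+64439010+2798806985+28958095545+110687251039+197462483400+189036065010+106175395755+37112163803+8391004908+1256328866+125854638+8408778+367200+9996+153+1 = 682076806159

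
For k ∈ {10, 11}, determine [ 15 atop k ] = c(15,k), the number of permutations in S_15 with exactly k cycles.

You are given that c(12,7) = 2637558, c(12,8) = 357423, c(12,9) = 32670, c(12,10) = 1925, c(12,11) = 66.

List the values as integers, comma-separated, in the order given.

37312275, 2749747

i=13: T(13,8)=2637558+12·357423=6926634 | T(13,9)=357423+12·32670=749463 | T(13,10)=32670+12·1925=55770 | T(13,11)=1925+12·66=2717
i=14: T(14,9)=6926634+13·749463=16669653 | T(14,10)=749463+13·55770=1474473 | T(14,11)=55770+13·2717=91091
i=15: T(15,10)=16669653+14·1474473=37312275 | T(15,11)=1474473+14·91091=2749747
Read c(15,10) = 37312275, c(15,11) = 2749747.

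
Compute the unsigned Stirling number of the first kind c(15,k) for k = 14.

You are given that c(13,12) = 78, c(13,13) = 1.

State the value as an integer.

@14  (14,13):1·13+78→91, (14,14):0·13+1→1
@15  (15,14):1·14+91→105
Read c(15,14) = 105.

105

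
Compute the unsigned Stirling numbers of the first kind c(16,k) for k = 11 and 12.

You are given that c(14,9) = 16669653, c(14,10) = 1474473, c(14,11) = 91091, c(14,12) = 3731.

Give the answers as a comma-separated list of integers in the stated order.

r15: T_15,10=14×1474473+16669653=37312275; T_15,11=14×91091+1474473=2749747; T_15,12=14×3731+91091=143325
r16: T_16,11=15×2749747+37312275=78558480; T_16,12=15×143325+2749747=4899622
Read c(16,11) = 78558480, c(16,12) = 4899622.

78558480, 4899622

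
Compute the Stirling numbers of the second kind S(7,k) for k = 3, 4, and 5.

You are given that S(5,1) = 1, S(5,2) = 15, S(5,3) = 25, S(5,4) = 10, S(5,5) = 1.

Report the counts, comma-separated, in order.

301, 350, 140

r6: T_6,2=2×15+1=31; T_6,3=3×25+15=90; T_6,4=4×10+25=65; T_6,5=5×1+10=15
r7: T_7,3=3×90+31=301; T_7,4=4×65+90=350; T_7,5=5×15+65=140
Read S(7,3) = 301, S(7,4) = 350, S(7,5) = 140.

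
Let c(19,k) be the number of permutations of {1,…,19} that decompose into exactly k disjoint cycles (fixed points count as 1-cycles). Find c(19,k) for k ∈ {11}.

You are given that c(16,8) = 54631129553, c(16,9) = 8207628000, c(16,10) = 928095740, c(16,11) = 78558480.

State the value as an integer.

1661573386473

i=17: T(17,9)=54631129553+16·8207628000=185953177553 | T(17,10)=8207628000+16·928095740=23057159840 | T(17,11)=928095740+16·78558480=2185031420
i=18: T(18,10)=185953177553+17·23057159840=577924894833 | T(18,11)=23057159840+17·2185031420=60202693980
i=19: T(19,11)=577924894833+18·60202693980=1661573386473
Read c(19,11) = 1661573386473.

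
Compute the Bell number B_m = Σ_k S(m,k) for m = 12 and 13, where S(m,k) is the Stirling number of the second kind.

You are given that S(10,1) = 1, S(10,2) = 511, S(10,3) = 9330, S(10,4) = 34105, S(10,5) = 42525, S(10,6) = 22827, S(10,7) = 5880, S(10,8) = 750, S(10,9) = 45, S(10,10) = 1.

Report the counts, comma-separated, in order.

row 11: T[11][1]=1·1+0=1  T[11][2]=2·511+1=1023  T[11][3]=3·9330+511=28501  T[11][4]=4·34105+9330=145750  T[11][5]=5·42525+34105=246730  T[11][6]=6·22827+42525=179487  T[11][7]=7·5880+22827=63987  T[11][8]=8·750+5880=11880  T[11][9]=9·45+750=1155  T[11][10]=10·1+45=55  T[11][11]=11·0+1=1
row 12: T[12][1]=1·1+0=1  T[12][2]=2·1023+1=2047  T[12][3]=3·28501+1023=86526  T[12][4]=4·145750+28501=611501  T[12][5]=5·246730+145750=1379400  T[12][6]=6·179487+246730=1323652  T[12][7]=7·63987+179487=627396  T[12][8]=8·11880+63987=159027  T[12][9]=9·1155+11880=22275  T[12][10]=10·55+1155=1705  T[12][11]=11·1+55=66  T[12][12]=12·0+1=1
row 13: T[13][1]=1·1+0=1  T[13][2]=2·2047+1=4095  T[13][3]=3·86526+2047=261625  T[13][4]=4·611501+86526=2532530  T[13][5]=5·1379400+611501=7508501  T[13][6]=6·1323652+1379400=9321312  T[13][7]=7·627396+1323652=5715424  T[13][8]=8·159027+627396=1899612  T[13][9]=9·22275+159027=359502  T[13][10]=10·1705+22275=39325  T[13][11]=11·66+1705=2431  T[13][12]=12·1+66=78  T[13][13]=13·0+1=1
B_12 = ΣS(12,k) = 1+2047+86526+611501+1379400+1323652+627396+159027+22275+1705+66+1 = 4213597
B_13 = ΣS(13,k) = 1+4095+261625+2532530+7508501+9321312+5715424+1899612+359502+39325+2431+78+1 = 27644437

4213597, 27644437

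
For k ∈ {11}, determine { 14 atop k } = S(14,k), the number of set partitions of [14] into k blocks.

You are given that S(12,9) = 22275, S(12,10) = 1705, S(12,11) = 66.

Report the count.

row 13: T[13][10]=10·1705+22275=39325  T[13][11]=11·66+1705=2431
row 14: T[14][11]=11·2431+39325=66066
Read S(14,11) = 66066.

66066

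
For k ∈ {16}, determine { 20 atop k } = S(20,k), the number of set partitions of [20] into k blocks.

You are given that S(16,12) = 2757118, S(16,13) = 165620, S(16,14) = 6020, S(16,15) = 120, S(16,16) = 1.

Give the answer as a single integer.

@17  (17,13):165620·13+2757118→4910178, (17,14):6020·14+165620→249900, (17,15):120·15+6020→7820, (17,16):1·16+120→136
@18  (18,14):249900·14+4910178→8408778, (18,15):7820·15+249900→367200, (18,16):136·16+7820→9996
@19  (19,15):367200·15+8408778→13916778, (19,16):9996·16+367200→527136
@20  (20,16):527136·16+13916778→22350954
Read S(20,16) = 22350954.

22350954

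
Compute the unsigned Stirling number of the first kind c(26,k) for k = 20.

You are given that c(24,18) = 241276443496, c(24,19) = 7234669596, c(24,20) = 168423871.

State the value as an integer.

[25] T[25,19]:24*7234669596+241276443496=414908513800 · T[25,20]:24*168423871+7234669596=11276842500
[26] T[26,20]:25*11276842500+414908513800=696829576300
Read c(26,20) = 696829576300.

696829576300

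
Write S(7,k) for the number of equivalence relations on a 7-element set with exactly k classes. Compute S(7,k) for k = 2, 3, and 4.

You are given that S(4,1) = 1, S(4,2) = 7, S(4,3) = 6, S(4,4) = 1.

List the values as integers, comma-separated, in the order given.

[5] T[5,1]:1*1+0=1 · T[5,2]:2*7+1=15 · T[5,3]:3*6+7=25 · T[5,4]:4*1+6=10
[6] T[6,1]:1*1+0=1 · T[6,2]:2*15+1=31 · T[6,3]:3*25+15=90 · T[6,4]:4*10+25=65
[7] T[7,2]:2*31+1=63 · T[7,3]:3*90+31=301 · T[7,4]:4*65+90=350
Read S(7,2) = 63, S(7,3) = 301, S(7,4) = 350.

63, 301, 350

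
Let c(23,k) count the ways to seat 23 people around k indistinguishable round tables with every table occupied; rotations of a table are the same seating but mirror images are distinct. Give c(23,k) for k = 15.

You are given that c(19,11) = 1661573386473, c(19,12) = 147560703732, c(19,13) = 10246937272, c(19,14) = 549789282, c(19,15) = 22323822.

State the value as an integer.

62382416421941

i=20: T(20,12)=1661573386473+19·147560703732=4465226757381 | T(20,13)=147560703732+19·10246937272=342252511900 | T(20,14)=10246937272+19·549789282=20692933630 | T(20,15)=549789282+19·22323822=973941900
i=21: T(21,13)=4465226757381+20·342252511900=11310276995381 | T(21,14)=342252511900+20·20692933630=756111184500 | T(21,15)=20692933630+20·973941900=40171771630
i=22: T(22,14)=11310276995381+21·756111184500=27188611869881 | T(22,15)=756111184500+21·40171771630=1599718388730
i=23: T(23,15)=27188611869881+22·1599718388730=62382416421941
Read c(23,15) = 62382416421941.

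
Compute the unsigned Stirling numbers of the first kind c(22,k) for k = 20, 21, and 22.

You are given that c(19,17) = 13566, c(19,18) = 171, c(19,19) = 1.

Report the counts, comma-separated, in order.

25025, 231, 1

row 20: T[20][18]=19·171+13566=16815  T[20][19]=19·1+171=190  T[20][20]=19·0+1=1
row 21: T[21][19]=20·190+16815=20615  T[21][20]=20·1+190=210  T[21][21]=20·0+1=1
row 22: T[22][20]=21·210+20615=25025  T[22][21]=21·1+210=231  T[22][22]=21·0+1=1
Read c(22,20) = 25025, c(22,21) = 231, c(22,22) = 1.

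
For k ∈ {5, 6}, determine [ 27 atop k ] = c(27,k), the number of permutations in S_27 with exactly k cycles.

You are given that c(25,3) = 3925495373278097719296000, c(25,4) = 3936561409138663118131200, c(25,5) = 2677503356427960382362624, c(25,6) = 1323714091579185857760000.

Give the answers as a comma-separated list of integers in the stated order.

1945067308917524165279692800, 1000903392113435450162625024

i=26: T(26,4)=3925495373278097719296000+25·3936561409138663118131200=102339530601744675672576000 | T(26,5)=3936561409138663118131200+25·2677503356427960382362624=70874145319837672677196800 | T(26,6)=2677503356427960382362624+25·1323714091579185857760000=35770355645907606826362624
i=27: T(27,5)=102339530601744675672576000+26·70874145319837672677196800=1945067308917524165279692800 | T(27,6)=70874145319837672677196800+26·35770355645907606826362624=1000903392113435450162625024
Read c(27,5) = 1945067308917524165279692800, c(27,6) = 1000903392113435450162625024.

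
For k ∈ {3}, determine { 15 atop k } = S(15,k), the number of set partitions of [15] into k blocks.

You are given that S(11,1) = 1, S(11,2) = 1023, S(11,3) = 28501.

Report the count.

2375101

row 12: T[12][1]=1·1+0=1  T[12][2]=2·1023+1=2047  T[12][3]=3·28501+1023=86526
row 13: T[13][1]=1·1+0=1  T[13][2]=2·2047+1=4095  T[13][3]=3·86526+2047=261625
row 14: T[14][2]=2·4095+1=8191  T[14][3]=3·261625+4095=788970
row 15: T[15][3]=3·788970+8191=2375101
Read S(15,3) = 2375101.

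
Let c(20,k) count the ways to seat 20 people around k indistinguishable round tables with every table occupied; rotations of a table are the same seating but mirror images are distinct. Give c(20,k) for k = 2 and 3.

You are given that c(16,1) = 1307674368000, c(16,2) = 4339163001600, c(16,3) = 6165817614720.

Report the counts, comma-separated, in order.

431565146817638400, 668609730341153280

row 17: T[17][1]=16·1307674368000+0=20922789888000  T[17][2]=16·4339163001600+1307674368000=70734282393600  T[17][3]=16·6165817614720+4339163001600=102992244837120
row 18: T[18][1]=17·20922789888000+0=355687428096000  T[18][2]=17·70734282393600+20922789888000=1223405590579200  T[18][3]=17·102992244837120+70734282393600=1821602444624640
row 19: T[19][1]=18·355687428096000+0=6402373705728000  T[19][2]=18·1223405590579200+355687428096000=22376988058521600  T[19][3]=18·1821602444624640+1223405590579200=34012249593822720
row 20: T[20][2]=19·22376988058521600+6402373705728000=431565146817638400  T[20][3]=19·34012249593822720+22376988058521600=668609730341153280
Read c(20,2) = 431565146817638400, c(20,3) = 668609730341153280.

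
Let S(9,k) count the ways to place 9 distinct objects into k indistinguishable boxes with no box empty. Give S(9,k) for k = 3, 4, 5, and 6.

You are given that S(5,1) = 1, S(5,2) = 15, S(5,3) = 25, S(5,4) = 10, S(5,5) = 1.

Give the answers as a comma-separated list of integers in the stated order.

3025, 7770, 6951, 2646

@6  (6,1):1·1+0→1, (6,2):15·2+1→31, (6,3):25·3+15→90, (6,4):10·4+25→65, (6,5):1·5+10→15, (6,6):0·6+1→1
@7  (7,1):1·1+0→1, (7,2):31·2+1→63, (7,3):90·3+31→301, (7,4):65·4+90→350, (7,5):15·5+65→140, (7,6):1·6+15→21
@8  (8,2):63·2+1→127, (8,3):301·3+63→966, (8,4):350·4+301→1701, (8,5):140·5+350→1050, (8,6):21·6+140→266
@9  (9,3):966·3+127→3025, (9,4):1701·4+966→7770, (9,5):1050·5+1701→6951, (9,6):266·6+1050→2646
Read S(9,3) = 3025, S(9,4) = 7770, S(9,5) = 6951, S(9,6) = 2646.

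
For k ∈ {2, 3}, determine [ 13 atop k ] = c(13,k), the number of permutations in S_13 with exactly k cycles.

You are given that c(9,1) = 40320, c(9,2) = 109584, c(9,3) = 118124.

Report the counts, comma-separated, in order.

1486442880, 1931559552

i=10: T(10,1)=0+9·40320=362880 | T(10,2)=40320+9·109584=1026576 | T(10,3)=109584+9·118124=1172700
i=11: T(11,1)=0+10·362880=3628800 | T(11,2)=362880+10·1026576=10628640 | T(11,3)=1026576+10·1172700=12753576
i=12: T(12,1)=0+11·3628800=39916800 | T(12,2)=3628800+11·10628640=120543840 | T(12,3)=10628640+11·12753576=150917976
i=13: T(13,2)=39916800+12·120543840=1486442880 | T(13,3)=120543840+12·150917976=1931559552
Read c(13,2) = 1486442880, c(13,3) = 1931559552.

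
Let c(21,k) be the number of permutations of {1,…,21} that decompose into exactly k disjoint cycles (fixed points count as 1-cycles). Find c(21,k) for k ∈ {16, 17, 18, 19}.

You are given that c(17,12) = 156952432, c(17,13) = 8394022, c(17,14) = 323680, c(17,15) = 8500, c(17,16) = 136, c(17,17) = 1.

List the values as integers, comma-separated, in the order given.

i=18: T(18,13)=156952432+17·8394022=299650806 | T(18,14)=8394022+17·323680=13896582 | T(18,15)=323680+17·8500=468180 | T(18,16)=8500+17·136=10812 | T(18,17)=136+17·1=153 | T(18,18)=1+17·0=1
i=19: T(19,14)=299650806+18·13896582=549789282 | T(19,15)=13896582+18·468180=22323822 | T(19,16)=468180+18·10812=662796 | T(19,17)=10812+18·153=13566 | T(19,18)=153+18·1=171 | T(19,19)=1+18·0=1
i=20: T(20,15)=549789282+19·22323822=973941900 | T(20,16)=22323822+19·662796=34916946 | T(20,17)=662796+19·13566=920550 | T(20,18)=13566+19·171=16815 | T(20,19)=171+19·1=190
i=21: T(21,16)=973941900+20·34916946=1672280820 | T(21,17)=34916946+20·920550=53327946 | T(21,18)=920550+20·16815=1256850 | T(21,19)=16815+20·190=20615
Read c(21,16) = 1672280820, c(21,17) = 53327946, c(21,18) = 1256850, c(21,19) = 20615.

1672280820, 53327946, 1256850, 20615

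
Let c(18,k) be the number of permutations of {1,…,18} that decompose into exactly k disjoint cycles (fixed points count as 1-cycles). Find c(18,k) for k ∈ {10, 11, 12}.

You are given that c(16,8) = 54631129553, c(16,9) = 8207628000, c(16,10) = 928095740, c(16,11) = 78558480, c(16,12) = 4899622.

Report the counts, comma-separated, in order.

577924894833, 60202693980, 4853222764

row 17: T[17][9]=16·8207628000+54631129553=185953177553  T[17][10]=16·928095740+8207628000=23057159840  T[17][11]=16·78558480+928095740=2185031420  T[17][12]=16·4899622+78558480=156952432
row 18: T[18][10]=17·23057159840+185953177553=577924894833  T[18][11]=17·2185031420+23057159840=60202693980  T[18][12]=17·156952432+2185031420=4853222764
Read c(18,10) = 577924894833, c(18,11) = 60202693980, c(18,12) = 4853222764.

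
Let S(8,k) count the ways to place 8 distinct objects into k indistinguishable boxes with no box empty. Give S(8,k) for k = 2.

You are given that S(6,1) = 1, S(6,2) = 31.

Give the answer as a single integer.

r7: T_7,1=1×1+0=1; T_7,2=2×31+1=63
r8: T_8,2=2×63+1=127
Read S(8,2) = 127.

127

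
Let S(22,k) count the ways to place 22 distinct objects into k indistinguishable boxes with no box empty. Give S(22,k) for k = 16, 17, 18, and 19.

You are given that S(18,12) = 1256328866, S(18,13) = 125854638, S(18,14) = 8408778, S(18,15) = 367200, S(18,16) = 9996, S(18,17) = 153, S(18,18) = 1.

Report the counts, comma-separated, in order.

row 19: T[19][13]=13·125854638+1256328866=2892439160  T[19][14]=14·8408778+125854638=243577530  T[19][15]=15·367200+8408778=13916778  T[19][16]=16·9996+367200=527136  T[19][17]=17·153+9996=12597  T[19][18]=18·1+153=171  T[19][19]=19·0+1=1
row 20: T[20][14]=14·243577530+2892439160=6302524580  T[20][15]=15·13916778+243577530=452329200  T[20][16]=16·527136+13916778=22350954  T[20][17]=17·12597+527136=741285  T[20][18]=18·171+12597=15675  T[20][19]=19·1+171=190
row 21: T[21][15]=15·452329200+6302524580=13087462580  T[21][16]=16·22350954+452329200=809944464  T[21][17]=17·741285+22350954=34952799  T[21][18]=18·15675+741285=1023435  T[21][19]=19·190+15675=19285
row 22: T[22][16]=16·809944464+13087462580=26046574004  T[22][17]=17·34952799+809944464=1404142047  T[22][18]=18·1023435+34952799=53374629  T[22][19]=19·19285+1023435=1389850
Read S(22,16) = 26046574004, S(22,17) = 1404142047, S(22,18) = 53374629, S(22,19) = 1389850.

26046574004, 1404142047, 53374629, 1389850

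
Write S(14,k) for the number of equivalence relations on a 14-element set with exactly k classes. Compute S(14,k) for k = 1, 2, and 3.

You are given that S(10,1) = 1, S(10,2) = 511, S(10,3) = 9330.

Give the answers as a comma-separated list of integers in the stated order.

row 11: T[11][1]=1·1+0=1  T[11][2]=2·511+1=1023  T[11][3]=3·9330+511=28501
row 12: T[12][1]=1·1+0=1  T[12][2]=2·1023+1=2047  T[12][3]=3·28501+1023=86526
row 13: T[13][1]=1·1+0=1  T[13][2]=2·2047+1=4095  T[13][3]=3·86526+2047=261625
row 14: T[14][1]=1·1+0=1  T[14][2]=2·4095+1=8191  T[14][3]=3·261625+4095=788970
Read S(14,1) = 1, S(14,2) = 8191, S(14,3) = 788970.

1, 8191, 788970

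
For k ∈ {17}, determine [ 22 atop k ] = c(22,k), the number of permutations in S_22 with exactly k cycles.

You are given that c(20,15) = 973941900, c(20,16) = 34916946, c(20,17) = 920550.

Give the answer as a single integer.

2792167686

i=21: T(21,16)=973941900+20·34916946=1672280820 | T(21,17)=34916946+20·920550=53327946
i=22: T(22,17)=1672280820+21·53327946=2792167686
Read c(22,17) = 2792167686.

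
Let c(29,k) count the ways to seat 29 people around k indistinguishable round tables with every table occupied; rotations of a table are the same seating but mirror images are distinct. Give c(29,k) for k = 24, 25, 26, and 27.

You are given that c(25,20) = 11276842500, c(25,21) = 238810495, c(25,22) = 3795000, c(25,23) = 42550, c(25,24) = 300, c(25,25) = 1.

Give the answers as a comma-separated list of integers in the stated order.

[26] T[26,21]:25*238810495+11276842500=17247104875 · T[26,22]:25*3795000+238810495=333685495 · T[26,23]:25*42550+3795000=4858750 · T[26,24]:25*300+42550=50050 · T[26,25]:25*1+300=325 · T[26,26]:25*0+1=1
[27] T[27,22]:26*333685495+17247104875=25922927745 · T[27,23]:26*4858750+333685495=460012995 · T[27,24]:26*50050+4858750=6160050 · T[27,25]:26*325+50050=58500 · T[27,26]:26*1+325=351 · T[27,27]:26*0+1=1
[28] T[28,23]:27*460012995+25922927745=38343278610 · T[28,24]:27*6160050+460012995=626334345 · T[28,25]:27*58500+6160050=7739550 · T[28,26]:27*351+58500=67977 · T[28,27]:27*1+351=378
[29] T[29,24]:28*626334345+38343278610=55880640270 · T[29,25]:28*7739550+626334345=843041745 · T[29,26]:28*67977+7739550=9642906 · T[29,27]:28*378+67977=78561
Read c(29,24) = 55880640270, c(29,25) = 843041745, c(29,26) = 9642906, c(29,27) = 78561.

55880640270, 843041745, 9642906, 78561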